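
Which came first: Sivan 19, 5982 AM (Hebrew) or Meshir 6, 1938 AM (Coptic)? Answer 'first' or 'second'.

second

Converting both to JDN: 2532778 vs 2532674; the smaller is the second.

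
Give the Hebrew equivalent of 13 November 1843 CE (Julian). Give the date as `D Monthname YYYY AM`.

Julian Day Number of the source date = 2394530.
Converting JDN 2394530 to the Hebrew calendar gives 2 Kislev 5604 AM.

2 Kislev 5604 AM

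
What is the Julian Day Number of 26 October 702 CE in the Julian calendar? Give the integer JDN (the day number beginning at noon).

Equivalently 30 October 702 (proleptic Gregorian).
JDN 2400001 is 17 November 1858 CE (Gregorian), MJD 0; the target day is −422239 days from there, so JDN = 1977762.

1977762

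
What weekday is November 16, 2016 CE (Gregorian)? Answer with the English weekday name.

2457709 ≡ 2 (mod 7); counting from Monday = 0 gives Wednesday.

Wednesday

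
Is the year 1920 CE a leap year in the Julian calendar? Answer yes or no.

yes

1920 mod 4 = 0, so it is a leap year in the Julian calendar.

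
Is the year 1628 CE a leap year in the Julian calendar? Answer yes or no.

1628 mod 4 = 0, so it is a leap year in the Julian calendar.

yes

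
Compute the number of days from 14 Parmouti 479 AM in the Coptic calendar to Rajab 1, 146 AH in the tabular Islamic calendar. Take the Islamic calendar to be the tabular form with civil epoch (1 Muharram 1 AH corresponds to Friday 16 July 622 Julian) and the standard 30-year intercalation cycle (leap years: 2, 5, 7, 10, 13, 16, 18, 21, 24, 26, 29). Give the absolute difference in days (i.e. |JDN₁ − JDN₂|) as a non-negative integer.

158

JDN of the first date = 1999842.
JDN of the second date = 2000000.
|2000000 − 1999842| = 158.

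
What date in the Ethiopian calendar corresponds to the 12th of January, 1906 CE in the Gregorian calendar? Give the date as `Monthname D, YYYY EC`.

Julian Day Number of the source date = 2417223.
Converting JDN 2417223 to the Ethiopian calendar gives 4 Tir 1898 EC.

Tir 4, 1898 EC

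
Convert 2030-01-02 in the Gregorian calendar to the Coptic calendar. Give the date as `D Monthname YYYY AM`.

Both dates share Julian Day Number 2462504; in the Coptic calendar that is 24 Koiak 1746 AM.

24 Koiak 1746 AM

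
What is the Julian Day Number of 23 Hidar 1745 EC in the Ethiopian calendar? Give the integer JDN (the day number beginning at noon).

2361299

Equivalently 30 November 1752 (Gregorian).
JDN 2400001 is 17 November 1858 CE (Gregorian), MJD 0; the target day is −38702 days from there, so JDN = 2361299.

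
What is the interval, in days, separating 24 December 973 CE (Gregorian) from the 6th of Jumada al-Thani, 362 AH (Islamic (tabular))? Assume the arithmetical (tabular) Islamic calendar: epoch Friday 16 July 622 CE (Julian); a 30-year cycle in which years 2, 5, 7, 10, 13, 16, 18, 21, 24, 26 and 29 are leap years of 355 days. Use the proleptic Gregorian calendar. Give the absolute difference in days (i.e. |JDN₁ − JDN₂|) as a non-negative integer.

First date → JDN 2076799; second date → JDN 2076519.
The interval is |2076799 − 2076519| = 280 days.

280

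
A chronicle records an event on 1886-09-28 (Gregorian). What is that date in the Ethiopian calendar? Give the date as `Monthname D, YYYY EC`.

Meskerem 19, 1879 EC

Both dates share Julian Day Number 2410178; in the Ethiopian calendar that is 19 Meskerem 1879 EC.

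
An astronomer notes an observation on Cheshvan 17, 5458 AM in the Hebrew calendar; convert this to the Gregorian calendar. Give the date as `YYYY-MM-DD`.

Both dates share Julian Day Number 2341182; in the Gregorian calendar that is 1 November 1697 CE.

1697-11-01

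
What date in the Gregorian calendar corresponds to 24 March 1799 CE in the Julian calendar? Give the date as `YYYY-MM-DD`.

The Julian–Gregorian offset here is 11 days (Julian trailing).
24 March 1799 Julian + 11 days → 4 April 1799 Gregorian.

1799-04-04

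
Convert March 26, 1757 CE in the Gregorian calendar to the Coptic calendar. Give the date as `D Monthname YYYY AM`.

Both dates share Julian Day Number 2362876; in the Coptic calendar that is 19 Paremhat 1473 AM.

19 Paremhat 1473 AM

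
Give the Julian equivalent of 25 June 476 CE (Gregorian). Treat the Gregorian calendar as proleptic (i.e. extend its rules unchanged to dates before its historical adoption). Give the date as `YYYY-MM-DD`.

0476-06-24

The Julian–Gregorian offset here is 1 day (Julian trailing).
25 June 476 Gregorian − 1 day → 24 June 476 Julian.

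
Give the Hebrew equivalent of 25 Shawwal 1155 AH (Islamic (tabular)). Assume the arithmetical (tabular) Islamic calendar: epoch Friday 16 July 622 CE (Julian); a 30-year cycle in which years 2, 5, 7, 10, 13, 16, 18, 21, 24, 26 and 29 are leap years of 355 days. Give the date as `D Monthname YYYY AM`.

26 Kislev 5503 AM

Both dates share Julian Day Number 2357669; in the Hebrew calendar that is 26 Kislev 5503 AM.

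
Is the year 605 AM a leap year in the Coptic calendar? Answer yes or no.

605 mod 4 = 1; in the Coptic calendar a year is leap when year mod 4 = 3, so it is a common year.

no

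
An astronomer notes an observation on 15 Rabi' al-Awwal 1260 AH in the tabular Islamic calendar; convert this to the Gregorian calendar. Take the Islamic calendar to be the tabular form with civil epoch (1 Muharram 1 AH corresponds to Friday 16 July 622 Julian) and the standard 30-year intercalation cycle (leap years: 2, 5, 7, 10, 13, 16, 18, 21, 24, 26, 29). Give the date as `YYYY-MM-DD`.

1844-04-04

Both dates share Julian Day Number 2394661; in the Gregorian calendar that is 4 April 1844 CE.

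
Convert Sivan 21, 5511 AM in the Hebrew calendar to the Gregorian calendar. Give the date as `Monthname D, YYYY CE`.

Julian Day Number of the source date = 2360764.
Converting JDN 2360764 to the Gregorian calendar gives 14 June 1751 CE.

June 14, 1751 CE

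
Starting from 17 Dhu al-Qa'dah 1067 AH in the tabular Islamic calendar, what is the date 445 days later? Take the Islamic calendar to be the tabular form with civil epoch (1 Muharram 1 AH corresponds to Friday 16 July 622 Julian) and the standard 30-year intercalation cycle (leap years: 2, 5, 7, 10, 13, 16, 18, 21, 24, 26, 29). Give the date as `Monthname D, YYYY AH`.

Safar 18, 1069 AH

The starting date is JDN 2326506; 2326506 + 445 = 2326951.
JDN 2326951 corresponds to Safar 18, 1069 AH.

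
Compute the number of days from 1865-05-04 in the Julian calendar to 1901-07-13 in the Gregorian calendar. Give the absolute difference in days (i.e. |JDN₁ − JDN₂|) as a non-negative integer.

First date → JDN 2402373; second date → JDN 2415579.
The interval is |2402373 − 2415579| = 13206 days.

13206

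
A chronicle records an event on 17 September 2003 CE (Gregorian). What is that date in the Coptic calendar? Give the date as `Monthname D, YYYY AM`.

Both dates share Julian Day Number 2452900; in the Coptic calendar that is 6 Thout 1720 AM.

Thout 6, 1720 AM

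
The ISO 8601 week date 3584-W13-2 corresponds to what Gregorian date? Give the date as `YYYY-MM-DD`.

3584-03-27

ISO week 1 of 3584 is the week containing the first Thursday of 3584.
Week 13, day 2 (Tuesday) lands on 3584-03-27.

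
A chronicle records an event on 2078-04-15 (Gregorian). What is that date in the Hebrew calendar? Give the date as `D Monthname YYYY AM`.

2 Iyar 5838 AM

Both dates share Julian Day Number 2480139; in the Hebrew calendar that is 2 Iyar 5838 AM.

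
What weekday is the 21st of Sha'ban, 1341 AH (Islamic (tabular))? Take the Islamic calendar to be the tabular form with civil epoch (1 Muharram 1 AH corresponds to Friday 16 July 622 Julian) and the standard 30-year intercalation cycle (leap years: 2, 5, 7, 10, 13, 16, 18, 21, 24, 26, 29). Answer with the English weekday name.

Equivalently 8 April 1923 Gregorian, JDN 2423518.
2423518 ≡ 6 (mod 7); counting from Monday = 0 gives Sunday.

Sunday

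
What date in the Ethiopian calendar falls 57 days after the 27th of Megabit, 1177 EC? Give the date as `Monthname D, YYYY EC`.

JDN of the 27th of Megabit, 1177 EC = 2153961.
2153961 + 57 = 2154018.
JDN 2154018 in the Ethiopian calendar is Ginbot 24, 1177 EC.

Ginbot 24, 1177 EC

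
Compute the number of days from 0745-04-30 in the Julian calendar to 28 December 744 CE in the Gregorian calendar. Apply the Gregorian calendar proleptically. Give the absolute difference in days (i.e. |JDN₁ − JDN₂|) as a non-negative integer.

JDN of the first date = 1993289.
JDN of the second date = 1993162.
|1993162 − 1993289| = 127.

127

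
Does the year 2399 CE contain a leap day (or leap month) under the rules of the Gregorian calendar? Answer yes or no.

no

2399 is not divisible by 4, so it is a common year.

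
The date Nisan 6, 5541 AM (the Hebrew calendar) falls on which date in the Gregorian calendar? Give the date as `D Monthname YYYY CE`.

Julian Day Number of the source date = 2371648.
Converting JDN 2371648 to the Gregorian calendar gives 1 April 1781 CE.

1 April 1781 CE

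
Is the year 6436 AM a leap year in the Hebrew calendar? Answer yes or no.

Hebrew year 6436 is year 14 of its 19-year Metonic cycle; leap years are at positions 3, 6, 8, 11, 14, 17, 19, so it is a leap year (13 months).

yes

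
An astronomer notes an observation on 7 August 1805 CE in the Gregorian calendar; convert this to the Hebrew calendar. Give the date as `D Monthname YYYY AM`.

Both dates share Julian Day Number 2380541; in the Hebrew calendar that is 12 Av 5565 AM.

12 Av 5565 AM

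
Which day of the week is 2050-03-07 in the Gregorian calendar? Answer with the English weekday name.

JDN 2469873 mod 7 = 0, and JDN 0 was a Monday, so this is a Monday.

Monday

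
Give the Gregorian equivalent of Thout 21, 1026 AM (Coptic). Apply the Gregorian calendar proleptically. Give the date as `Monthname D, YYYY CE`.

Both dates share Julian Day Number 2199431; in the Gregorian calendar that is 26 September 1309 CE.

September 26, 1309 CE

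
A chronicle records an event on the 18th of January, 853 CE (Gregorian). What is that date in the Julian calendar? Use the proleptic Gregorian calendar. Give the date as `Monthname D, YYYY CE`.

January 14, 853 CE

For dates in this range the Gregorian date is 4 days ahead of the Julian.
18 January 853 Gregorian − 4 days → 14 January 853 Julian.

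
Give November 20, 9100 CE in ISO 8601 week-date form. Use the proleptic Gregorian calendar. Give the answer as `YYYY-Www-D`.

9100-W47-2

The weekday is Tuesday (ISO weekday 2).
That Tuesday belongs to ISO week 47 of ISO year 9100.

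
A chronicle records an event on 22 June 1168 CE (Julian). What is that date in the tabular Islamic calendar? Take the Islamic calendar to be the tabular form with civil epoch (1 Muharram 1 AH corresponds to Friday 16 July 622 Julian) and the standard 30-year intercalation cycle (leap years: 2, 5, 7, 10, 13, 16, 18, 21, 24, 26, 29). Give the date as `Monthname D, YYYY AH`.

Both dates share Julian Day Number 2147843; in the tabular Islamic calendar that is 14 Ramadan 563 AH.

Ramadan 14, 563 AH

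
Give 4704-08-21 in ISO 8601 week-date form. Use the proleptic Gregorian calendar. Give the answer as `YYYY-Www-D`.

4704-W33-7

The weekday is Sunday (ISO weekday 7).
That Sunday belongs to ISO week 33 of ISO year 4704.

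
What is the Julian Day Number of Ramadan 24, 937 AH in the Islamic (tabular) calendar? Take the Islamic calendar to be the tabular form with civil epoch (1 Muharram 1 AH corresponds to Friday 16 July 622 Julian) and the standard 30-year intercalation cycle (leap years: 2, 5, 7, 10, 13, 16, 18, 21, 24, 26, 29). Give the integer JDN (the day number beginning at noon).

2280386

Equivalently 21 May 1531 (proleptic Gregorian).
JDN 2451545 is 1 January 2000 CE (Gregorian); the target day is −171159 days from there, so JDN = 2280386.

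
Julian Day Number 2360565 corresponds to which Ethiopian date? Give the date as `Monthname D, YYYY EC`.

Hidar 20, 1743 EC

JDN 2360565 is 27 November 1750 in the Gregorian calendar.
In the Ethiopian calendar that day is Hidar 20, 1743 EC.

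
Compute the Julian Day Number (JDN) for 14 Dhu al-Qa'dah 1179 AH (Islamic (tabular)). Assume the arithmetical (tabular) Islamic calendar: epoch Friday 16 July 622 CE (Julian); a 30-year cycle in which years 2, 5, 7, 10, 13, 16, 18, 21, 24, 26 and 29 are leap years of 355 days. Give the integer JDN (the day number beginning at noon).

In the Gregorian calendar the same day is 24 April 1766.
JDN 2451545 is 1 January 2000 CE (Gregorian); the target day is −85353 days from there, so JDN = 2366192.

2366192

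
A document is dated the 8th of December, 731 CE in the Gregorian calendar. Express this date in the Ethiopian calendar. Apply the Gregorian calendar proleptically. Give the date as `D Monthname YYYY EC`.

7 Tahsas 724 EC

Julian Day Number of the source date = 1988393.
Converting JDN 1988393 to the Ethiopian calendar gives 7 Tahsas 724 EC.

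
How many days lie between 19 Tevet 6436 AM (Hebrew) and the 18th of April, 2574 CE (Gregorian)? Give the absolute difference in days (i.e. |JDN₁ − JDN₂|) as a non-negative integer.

37143

First date → JDN 2698445; second date → JDN 2661302.
The interval is |2698445 − 2661302| = 37143 days.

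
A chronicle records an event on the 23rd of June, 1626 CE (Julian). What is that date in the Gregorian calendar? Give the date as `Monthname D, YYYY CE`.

The Julian–Gregorian offset here is 10 days (Julian trailing).
23 June 1626 Julian + 10 days → 3 July 1626 Gregorian.

July 3, 1626 CE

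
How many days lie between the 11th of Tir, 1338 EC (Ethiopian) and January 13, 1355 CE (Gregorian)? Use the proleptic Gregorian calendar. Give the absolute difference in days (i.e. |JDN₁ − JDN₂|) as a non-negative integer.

JDN of the first date = 2212690.
JDN of the second date = 2215976.
|2215976 − 2212690| = 3286.

3286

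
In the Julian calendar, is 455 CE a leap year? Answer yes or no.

no

455 mod 4 = 3, so it is a common year in the Julian calendar.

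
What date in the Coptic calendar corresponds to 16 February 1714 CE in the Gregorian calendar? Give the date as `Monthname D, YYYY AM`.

Julian Day Number of the source date = 2347132.
Converting JDN 2347132 to the Coptic calendar gives 11 Meshir 1430 AM.

Meshir 11, 1430 AM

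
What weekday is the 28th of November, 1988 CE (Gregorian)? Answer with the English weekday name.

Since JDN mod 7 = 0 (0 = Monday), the day is Monday.

Monday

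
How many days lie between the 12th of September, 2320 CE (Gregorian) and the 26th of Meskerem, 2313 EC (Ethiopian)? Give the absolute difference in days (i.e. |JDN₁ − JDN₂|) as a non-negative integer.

First date → JDN 2568677; second date → JDN 2568704.
The interval is |2568677 − 2568704| = 27 days.

27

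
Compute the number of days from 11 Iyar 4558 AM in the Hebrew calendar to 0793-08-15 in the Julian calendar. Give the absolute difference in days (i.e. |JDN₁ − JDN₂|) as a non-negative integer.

First date → JDN 2012648; second date → JDN 2010928.
The interval is |2012648 − 2010928| = 1720 days.

1720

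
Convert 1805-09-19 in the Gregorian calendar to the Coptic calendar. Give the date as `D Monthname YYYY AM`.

10 Thout 1522 AM

Both dates share Julian Day Number 2380584; in the Coptic calendar that is 10 Thout 1522 AM.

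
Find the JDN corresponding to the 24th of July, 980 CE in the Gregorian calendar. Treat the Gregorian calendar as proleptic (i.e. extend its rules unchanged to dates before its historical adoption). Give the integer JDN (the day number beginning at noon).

2079203

JDN 2299161 is 15 October 1582 CE (Gregorian); the target day is −219958 days from there, so JDN = 2079203.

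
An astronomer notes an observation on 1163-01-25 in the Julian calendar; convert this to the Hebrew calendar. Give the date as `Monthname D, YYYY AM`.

Shevat 19, 4923 AM

Both dates share Julian Day Number 2145868; in the Hebrew calendar that is 19 Shevat 4923 AM.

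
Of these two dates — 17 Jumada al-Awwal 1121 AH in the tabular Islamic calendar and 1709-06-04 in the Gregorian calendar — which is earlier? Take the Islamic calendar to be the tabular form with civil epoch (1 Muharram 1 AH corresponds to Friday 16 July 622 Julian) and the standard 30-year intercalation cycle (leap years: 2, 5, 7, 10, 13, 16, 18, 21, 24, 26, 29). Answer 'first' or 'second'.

second

Converting both to JDN: 2345465 vs 2345414; the smaller is the second.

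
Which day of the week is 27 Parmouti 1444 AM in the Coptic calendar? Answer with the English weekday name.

Monday

This is JDN 2352322 (3 May 1728 Gregorian).
Since JDN mod 7 = 0 (0 = Monday), the day is Monday.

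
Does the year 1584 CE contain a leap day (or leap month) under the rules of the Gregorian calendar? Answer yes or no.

1584 is divisible by 4 and not by 100, so it is a leap year.

yes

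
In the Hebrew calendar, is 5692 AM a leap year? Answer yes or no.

Hebrew year 5692 is year 11 of its 19-year Metonic cycle; leap years are at positions 3, 6, 8, 11, 14, 17, 19, so it is a leap year (13 months).

yes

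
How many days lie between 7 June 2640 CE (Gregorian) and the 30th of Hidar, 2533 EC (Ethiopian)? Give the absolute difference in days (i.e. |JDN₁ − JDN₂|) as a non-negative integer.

First date → JDN 2685458; second date → JDN 2649123.
The interval is |2685458 − 2649123| = 36335 days.

36335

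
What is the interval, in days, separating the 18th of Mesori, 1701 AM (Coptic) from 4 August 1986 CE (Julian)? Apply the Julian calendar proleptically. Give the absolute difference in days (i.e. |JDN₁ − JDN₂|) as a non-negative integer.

JDN of the first date = 2446302.
JDN of the second date = 2446660.
|2446660 − 2446302| = 358.

358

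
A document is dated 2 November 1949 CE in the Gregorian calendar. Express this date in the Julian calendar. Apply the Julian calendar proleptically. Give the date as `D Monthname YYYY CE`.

At this point the Julian calendar is 13 days behind the Gregorian.
2 November 1949 Gregorian − 13 days → 20 October 1949 Julian.

20 October 1949 CE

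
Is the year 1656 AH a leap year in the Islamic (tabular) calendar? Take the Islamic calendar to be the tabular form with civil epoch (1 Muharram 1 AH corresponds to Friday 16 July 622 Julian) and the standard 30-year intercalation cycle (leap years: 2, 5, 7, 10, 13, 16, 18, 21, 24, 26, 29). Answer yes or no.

Year 1656 AH is year 6 of its 30-year cycle; leap positions are 2, 5, 7, 10, 13, 16, 18, 21, 24, 26, 29, so it is a common year (354 days).

no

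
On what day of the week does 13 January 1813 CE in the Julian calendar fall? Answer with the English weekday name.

Monday

Equivalently 25 January 1813 Gregorian, JDN 2383269.
2383269 ≡ 0 (mod 7); counting from Monday = 0 gives Monday.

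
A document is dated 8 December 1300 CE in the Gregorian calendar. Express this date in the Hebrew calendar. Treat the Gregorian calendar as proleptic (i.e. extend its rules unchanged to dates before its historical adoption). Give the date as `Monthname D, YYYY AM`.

Julian Day Number of the source date = 2196217.
Converting JDN 2196217 to the Hebrew calendar gives 18 Kislev 5061 AM.

Kislev 18, 5061 AM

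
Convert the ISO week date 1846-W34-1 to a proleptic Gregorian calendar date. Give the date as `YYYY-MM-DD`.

1846-08-17

ISO week 1 of 1846 is the week containing the first Thursday of 1846.
Week 34, day 1 (Monday) lands on 1846-08-17.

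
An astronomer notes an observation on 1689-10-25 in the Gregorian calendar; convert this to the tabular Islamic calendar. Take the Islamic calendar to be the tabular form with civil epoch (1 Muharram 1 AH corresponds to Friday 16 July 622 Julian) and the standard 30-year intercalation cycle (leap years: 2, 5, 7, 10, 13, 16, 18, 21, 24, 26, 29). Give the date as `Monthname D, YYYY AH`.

Both dates share Julian Day Number 2338253; in the tabular Islamic calendar that is 11 Muharram 1101 AH.

Muharram 11, 1101 AH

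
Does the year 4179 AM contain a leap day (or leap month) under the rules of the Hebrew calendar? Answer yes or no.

Hebrew year 4179 is year 18 of its 19-year Metonic cycle; leap years are at positions 3, 6, 8, 11, 14, 17, 19, so it is a common year (12 months).

no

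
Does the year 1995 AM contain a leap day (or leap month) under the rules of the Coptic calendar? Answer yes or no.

yes

1995 mod 4 = 3; in the Coptic calendar a year is leap when year mod 4 = 3, so it is a leap year.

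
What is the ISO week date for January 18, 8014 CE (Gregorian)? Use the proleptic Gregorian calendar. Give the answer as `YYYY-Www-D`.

The weekday is Saturday (ISO weekday 6).
That Saturday belongs to ISO week 3 of ISO year 8014.

8014-W03-6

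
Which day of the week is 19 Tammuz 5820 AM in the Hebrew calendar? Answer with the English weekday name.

Saturday

In the Gregorian calendar this is 17 July 2060 (JDN 2473658).
Since JDN mod 7 = 5 (0 = Monday), the day is Saturday.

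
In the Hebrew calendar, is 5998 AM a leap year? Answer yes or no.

Hebrew year 5998 is year 13 of its 19-year Metonic cycle; leap years are at positions 3, 6, 8, 11, 14, 17, 19, so it is a common year (12 months).

no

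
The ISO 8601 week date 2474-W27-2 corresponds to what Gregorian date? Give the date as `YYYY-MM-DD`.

ISO week 1 of 2474 is the week containing the first Thursday of 2474.
Week 27, day 2 (Tuesday) lands on 2474-07-03.

2474-07-03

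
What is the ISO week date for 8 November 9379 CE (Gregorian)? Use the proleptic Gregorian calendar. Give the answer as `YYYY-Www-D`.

9379-W45-1

The weekday is Monday (ISO weekday 1).
That Monday belongs to ISO week 45 of ISO year 9379.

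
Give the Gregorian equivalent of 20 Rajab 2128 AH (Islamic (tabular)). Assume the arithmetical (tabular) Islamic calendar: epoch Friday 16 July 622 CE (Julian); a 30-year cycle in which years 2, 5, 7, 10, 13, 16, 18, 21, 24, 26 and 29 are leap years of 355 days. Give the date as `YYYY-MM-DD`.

2686-09-30

Julian Day Number of the source date = 2702374.
Converting JDN 2702374 to the Gregorian calendar gives 30 September 2686 CE.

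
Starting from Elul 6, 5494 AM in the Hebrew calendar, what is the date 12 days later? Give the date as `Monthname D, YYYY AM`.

JDN of Elul 6, 5494 AM = 2354637.
2354637 + 12 = 2354649.
JDN 2354649 in the Hebrew calendar is Elul 18, 5494 AM.

Elul 18, 5494 AM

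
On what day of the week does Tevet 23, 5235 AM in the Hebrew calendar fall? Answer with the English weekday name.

This is JDN 2259803 (11 January 1475 Gregorian).
Since JDN mod 7 = 0 (0 = Monday), the day is Monday.

Monday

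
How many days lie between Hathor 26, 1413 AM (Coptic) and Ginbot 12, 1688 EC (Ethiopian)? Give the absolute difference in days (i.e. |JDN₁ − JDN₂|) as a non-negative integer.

199

JDN of the first date = 2340848.
JDN of the second date = 2340649.
|2340649 − 2340848| = 199.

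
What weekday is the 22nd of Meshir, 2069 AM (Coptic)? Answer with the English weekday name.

Equivalently 4 March 2353 Gregorian, JDN 2580538.
JDN 2580538 mod 7 = 2, and JDN 0 was a Monday, so this is a Wednesday.

Wednesday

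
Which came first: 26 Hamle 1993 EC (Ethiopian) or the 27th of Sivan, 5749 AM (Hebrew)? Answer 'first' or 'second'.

second

First date → JDN 2452124; second date → JDN 2447708.
JDN 2447708 < JDN 2452124, so the second date is earlier.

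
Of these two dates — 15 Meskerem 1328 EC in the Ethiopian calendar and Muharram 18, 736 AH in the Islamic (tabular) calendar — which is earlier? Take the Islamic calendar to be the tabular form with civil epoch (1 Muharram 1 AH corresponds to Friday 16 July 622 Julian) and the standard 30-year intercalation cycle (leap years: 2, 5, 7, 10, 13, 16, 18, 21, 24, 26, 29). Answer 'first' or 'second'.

Converting both to JDN: 2208922 vs 2208916; the smaller is the second.

second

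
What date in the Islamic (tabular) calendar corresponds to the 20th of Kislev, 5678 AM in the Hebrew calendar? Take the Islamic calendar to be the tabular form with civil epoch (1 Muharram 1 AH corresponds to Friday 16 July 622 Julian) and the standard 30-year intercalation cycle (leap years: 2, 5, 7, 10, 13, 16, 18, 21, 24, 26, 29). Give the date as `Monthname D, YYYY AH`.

Safar 20, 1336 AH

Julian Day Number of the source date = 2421568.
Converting JDN 2421568 to the tabular Islamic calendar gives 20 Safar 1336 AH.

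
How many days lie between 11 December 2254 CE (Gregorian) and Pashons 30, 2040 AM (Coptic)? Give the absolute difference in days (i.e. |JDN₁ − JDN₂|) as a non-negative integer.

JDN of the first date = 2544661.
JDN of the second date = 2570044.
|2570044 − 2544661| = 25383.

25383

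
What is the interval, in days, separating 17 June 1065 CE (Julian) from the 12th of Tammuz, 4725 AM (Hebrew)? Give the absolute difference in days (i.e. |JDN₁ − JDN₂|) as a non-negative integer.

36527

JDN of the first date = 2110217.
JDN of the second date = 2073690.
|2073690 − 2110217| = 36527.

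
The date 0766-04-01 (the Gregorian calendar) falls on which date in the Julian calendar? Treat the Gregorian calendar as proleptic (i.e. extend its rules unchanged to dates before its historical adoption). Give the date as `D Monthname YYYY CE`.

28 March 766 CE

For dates in this range the Gregorian date is 4 days ahead of the Julian.
1 April 766 Gregorian − 4 days → 28 March 766 Julian.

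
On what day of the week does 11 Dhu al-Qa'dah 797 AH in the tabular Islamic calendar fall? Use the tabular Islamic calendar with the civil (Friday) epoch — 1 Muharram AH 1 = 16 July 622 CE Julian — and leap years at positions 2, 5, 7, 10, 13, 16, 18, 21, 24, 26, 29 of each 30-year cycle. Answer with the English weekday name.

In the proleptic Gregorian calendar this is 5 September 1395 (JDN 2230821).
Since JDN mod 7 = 5 (0 = Monday), the day is Saturday.

Saturday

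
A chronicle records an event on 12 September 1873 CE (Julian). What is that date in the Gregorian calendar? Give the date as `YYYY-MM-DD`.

The Julian–Gregorian offset here is 12 days (Julian trailing).
12 September 1873 Julian + 12 days → 24 September 1873 Gregorian.

1873-09-24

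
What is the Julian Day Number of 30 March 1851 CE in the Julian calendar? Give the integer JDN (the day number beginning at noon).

2397224

In the Gregorian calendar the same day is 11 April 1851.
JDN 2451545 is 1 January 2000 CE (Gregorian); the target day is −54321 days from there, so JDN = 2397224.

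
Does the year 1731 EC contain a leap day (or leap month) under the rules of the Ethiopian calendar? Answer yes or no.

1731 mod 4 = 3; in the Ethiopian calendar a year is leap when year mod 4 = 3, so it is a leap year.

yes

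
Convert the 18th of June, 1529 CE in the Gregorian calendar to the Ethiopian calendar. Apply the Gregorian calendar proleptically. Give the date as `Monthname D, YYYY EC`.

Sene 14, 1521 EC

Both dates share Julian Day Number 2279684; in the Ethiopian calendar that is 14 Sene 1521 EC.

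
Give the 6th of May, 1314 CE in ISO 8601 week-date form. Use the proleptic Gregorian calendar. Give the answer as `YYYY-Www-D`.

1314-W18-7

The weekday is Sunday (ISO weekday 7).
That Sunday belongs to ISO week 18 of ISO year 1314.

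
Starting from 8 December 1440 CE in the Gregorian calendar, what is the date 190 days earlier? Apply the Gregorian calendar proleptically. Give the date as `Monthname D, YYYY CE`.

The starting date is JDN 2247351; 2247351 − 190 = 2247161.
JDN 2247161 corresponds to June 1, 1440 CE.

June 1, 1440 CE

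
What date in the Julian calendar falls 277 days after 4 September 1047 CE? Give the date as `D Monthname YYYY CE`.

JDN of 4 September 1047 CE = 2103721.
2103721 + 277 = 2103998.
JDN 2103998 in the Julian calendar is 7 June 1048 CE.

7 June 1048 CE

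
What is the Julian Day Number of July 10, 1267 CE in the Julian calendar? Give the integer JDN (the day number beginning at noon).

Equivalently 17 July 1267 (proleptic Gregorian).
JDN 2299161 is 15 October 1582 CE (Gregorian); the target day is −115141 days from there, so JDN = 2184020.

2184020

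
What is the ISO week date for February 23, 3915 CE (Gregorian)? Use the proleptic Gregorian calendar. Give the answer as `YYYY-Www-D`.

3915-W08-2

The weekday is Tuesday (ISO weekday 2).
That Tuesday belongs to ISO week 8 of ISO year 3915.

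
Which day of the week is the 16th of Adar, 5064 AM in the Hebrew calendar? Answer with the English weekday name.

Sunday

In the proleptic Gregorian calendar this is 2 March 1304 (JDN 2197397).
JDN 2197397 mod 7 = 6, and JDN 0 was a Monday, so this is a Sunday.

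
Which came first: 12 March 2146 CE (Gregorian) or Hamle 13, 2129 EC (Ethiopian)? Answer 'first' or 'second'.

second

Converting both to JDN: 2504941 vs 2501785; the smaller is the second.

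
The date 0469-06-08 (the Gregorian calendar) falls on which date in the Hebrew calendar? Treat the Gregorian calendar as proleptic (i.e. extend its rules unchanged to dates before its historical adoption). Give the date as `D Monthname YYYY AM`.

Julian Day Number of the source date = 1892518.
Converting JDN 1892518 to the Hebrew calendar gives 12 Sivan 4229 AM.

12 Sivan 4229 AM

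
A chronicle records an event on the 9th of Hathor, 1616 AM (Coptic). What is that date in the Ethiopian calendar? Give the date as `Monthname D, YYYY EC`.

Hidar 9, 1892 EC

The source date corresponds to 18 November 1899 in the Gregorian calendar (JDN 2414977).
That day falls on 9 Hidar 1892 EC in the Ethiopian calendar.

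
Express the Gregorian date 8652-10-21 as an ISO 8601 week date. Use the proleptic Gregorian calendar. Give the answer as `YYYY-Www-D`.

8652-W43-4

The weekday is Thursday (ISO weekday 4).
That Thursday belongs to ISO week 43 of ISO year 8652.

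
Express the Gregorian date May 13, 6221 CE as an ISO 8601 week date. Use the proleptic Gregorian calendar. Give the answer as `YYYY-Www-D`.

The weekday is Sunday (ISO weekday 7).
That Sunday belongs to ISO week 19 of ISO year 6221.

6221-W19-7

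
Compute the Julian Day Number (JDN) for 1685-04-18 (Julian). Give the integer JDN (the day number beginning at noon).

Equivalently 28 April 1685 (Gregorian).
JDN 2451545 is 1 January 2000 CE (Gregorian); the target day is −114933 days from there, so JDN = 2336612.

2336612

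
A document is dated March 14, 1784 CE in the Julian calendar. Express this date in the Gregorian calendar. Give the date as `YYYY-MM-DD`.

1784-03-25

The Julian–Gregorian offset here is 11 days (Julian trailing).
14 March 1784 Julian + 11 days → 25 March 1784 Gregorian.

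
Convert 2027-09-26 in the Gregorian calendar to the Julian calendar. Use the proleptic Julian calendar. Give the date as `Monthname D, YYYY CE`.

At this point the Julian calendar is 13 days behind the Gregorian.
26 September 2027 Gregorian − 13 days → 13 September 2027 Julian.

September 13, 2027 CE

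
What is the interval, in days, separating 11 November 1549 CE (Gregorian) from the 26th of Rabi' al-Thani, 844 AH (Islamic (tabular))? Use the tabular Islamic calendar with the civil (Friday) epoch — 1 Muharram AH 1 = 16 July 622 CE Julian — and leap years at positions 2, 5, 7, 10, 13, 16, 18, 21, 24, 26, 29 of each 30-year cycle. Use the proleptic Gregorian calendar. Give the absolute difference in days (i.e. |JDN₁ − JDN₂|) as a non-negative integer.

JDN of the first date = 2287135.
JDN of the second date = 2247285.
|2247285 − 2287135| = 39850.

39850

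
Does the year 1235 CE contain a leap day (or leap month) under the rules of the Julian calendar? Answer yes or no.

no

1235 mod 4 = 3, so it is a common year in the Julian calendar.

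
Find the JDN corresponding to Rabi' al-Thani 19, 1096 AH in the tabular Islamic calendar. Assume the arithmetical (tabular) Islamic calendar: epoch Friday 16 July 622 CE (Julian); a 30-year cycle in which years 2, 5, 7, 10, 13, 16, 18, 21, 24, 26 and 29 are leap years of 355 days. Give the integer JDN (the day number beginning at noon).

Equivalently 25 March 1685 (Gregorian).
JDN 2299161 is 15 October 1582 CE (Gregorian); the target day is +37417 days from there, so JDN = 2336578.

2336578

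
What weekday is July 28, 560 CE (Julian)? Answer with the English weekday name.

Wednesday

This is JDN 1925807 (30 July 560 Gregorian).
1925807 ≡ 2 (mod 7); counting from Monday = 0 gives Wednesday.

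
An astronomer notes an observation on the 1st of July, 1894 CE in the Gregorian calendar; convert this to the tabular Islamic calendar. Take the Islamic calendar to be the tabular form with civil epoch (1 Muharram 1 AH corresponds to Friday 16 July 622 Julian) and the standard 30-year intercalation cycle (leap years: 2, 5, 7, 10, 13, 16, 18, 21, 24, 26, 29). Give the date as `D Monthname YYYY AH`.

27 Dhu al-Hijjah 1311 AH

Julian Day Number of the source date = 2413011.
Converting JDN 2413011 to the tabular Islamic calendar gives 27 Dhu al-Hijjah 1311 AH.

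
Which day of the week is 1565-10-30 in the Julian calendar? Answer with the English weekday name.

Tuesday

This is JDN 2292977 (9 November 1565 Gregorian).
Since JDN mod 7 = 1 (0 = Monday), the day is Tuesday.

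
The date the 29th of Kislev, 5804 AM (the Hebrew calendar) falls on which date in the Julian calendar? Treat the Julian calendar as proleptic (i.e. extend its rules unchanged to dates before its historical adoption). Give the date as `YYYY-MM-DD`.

Julian Day Number of the source date = 2467615.
Converting JDN 2467615 to the Julian calendar gives 18 December 2043 CE.

2043-12-18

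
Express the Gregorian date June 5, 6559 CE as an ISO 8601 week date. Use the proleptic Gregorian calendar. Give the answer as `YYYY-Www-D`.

6559-W23-2

The weekday is Tuesday (ISO weekday 2).
That Tuesday belongs to ISO week 23 of ISO year 6559.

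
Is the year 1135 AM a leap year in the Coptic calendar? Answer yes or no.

1135 mod 4 = 3; in the Coptic calendar a year is leap when year mod 4 = 3, so it is a leap year.

yes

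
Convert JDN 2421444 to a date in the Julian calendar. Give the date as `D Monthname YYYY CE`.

21 July 1917 CE

JDN 2421444 is 3 August 1917 in the Gregorian calendar.
In the Julian calendar that day is 21 July 1917 CE.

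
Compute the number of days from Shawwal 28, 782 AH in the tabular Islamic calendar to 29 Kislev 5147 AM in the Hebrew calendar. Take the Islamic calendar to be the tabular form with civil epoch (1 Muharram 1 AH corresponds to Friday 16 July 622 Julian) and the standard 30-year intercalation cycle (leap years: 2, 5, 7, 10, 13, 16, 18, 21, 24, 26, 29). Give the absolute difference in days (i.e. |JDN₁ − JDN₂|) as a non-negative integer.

First date → JDN 2225493; second date → JDN 2227620.
The interval is |2225493 − 2227620| = 2127 days.

2127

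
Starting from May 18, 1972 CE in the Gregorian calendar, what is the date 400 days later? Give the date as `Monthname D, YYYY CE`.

June 22, 1973 CE

The starting date is JDN 2441456; 2441456 + 400 = 2441856.
JDN 2441856 corresponds to June 22, 1973 CE.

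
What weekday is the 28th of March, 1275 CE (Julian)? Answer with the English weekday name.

This is JDN 2186838 (4 April 1275 Gregorian).
JDN 2186838 mod 7 = 3, and JDN 0 was a Monday, so this is a Thursday.

Thursday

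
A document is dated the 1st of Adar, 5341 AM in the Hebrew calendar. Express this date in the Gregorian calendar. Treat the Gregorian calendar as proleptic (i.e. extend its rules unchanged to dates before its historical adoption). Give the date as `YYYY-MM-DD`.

Both dates share Julian Day Number 2298553; in the Gregorian calendar that is 14 February 1581 CE.

1581-02-14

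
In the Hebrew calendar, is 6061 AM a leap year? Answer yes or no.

Hebrew year 6061 is year 19 of its 19-year Metonic cycle; leap years are at positions 3, 6, 8, 11, 14, 17, 19, so it is a leap year (13 months).

yes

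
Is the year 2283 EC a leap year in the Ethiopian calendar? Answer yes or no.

yes

2283 mod 4 = 3; in the Ethiopian calendar a year is leap when year mod 4 = 3, so it is a leap year.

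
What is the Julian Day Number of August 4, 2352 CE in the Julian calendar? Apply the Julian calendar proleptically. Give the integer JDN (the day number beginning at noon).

2580342

Equivalently 20 August 2352 (Gregorian).
JDN 2451545 is 1 January 2000 CE (Gregorian); the target day is +128797 days from there, so JDN = 2580342.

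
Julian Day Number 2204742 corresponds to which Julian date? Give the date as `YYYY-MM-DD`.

1324-04-03

The proleptic Gregorian equivalent of JDN 2204742 is 11 April 1324.
In the Julian calendar that day is 1324-04-03.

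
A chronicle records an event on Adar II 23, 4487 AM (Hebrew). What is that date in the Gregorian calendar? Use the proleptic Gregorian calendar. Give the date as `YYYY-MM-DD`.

0727-03-24

Julian Day Number of the source date = 1986673.
Converting JDN 1986673 to the Gregorian calendar gives 24 March 727 CE.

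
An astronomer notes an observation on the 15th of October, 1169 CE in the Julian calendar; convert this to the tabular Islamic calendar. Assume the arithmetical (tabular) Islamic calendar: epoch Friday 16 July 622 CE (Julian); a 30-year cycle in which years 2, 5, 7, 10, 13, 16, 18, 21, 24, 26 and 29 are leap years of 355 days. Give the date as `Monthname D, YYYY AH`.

Julian Day Number of the source date = 2148323.
Converting JDN 2148323 to the tabular Islamic calendar gives 21 Muharram 565 AH.

Muharram 21, 565 AH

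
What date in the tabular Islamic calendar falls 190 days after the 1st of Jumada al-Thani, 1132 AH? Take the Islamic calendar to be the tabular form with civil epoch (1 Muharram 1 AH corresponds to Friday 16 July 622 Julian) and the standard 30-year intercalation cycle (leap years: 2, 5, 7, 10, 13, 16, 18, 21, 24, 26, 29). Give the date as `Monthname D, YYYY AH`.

JDN of the 1st of Jumada al-Thani, 1132 AH = 2349377.
2349377 + 190 = 2349567.
JDN 2349567 in the tabular Islamic calendar is Dhu al-Hijjah 14, 1132 AH.

Dhu al-Hijjah 14, 1132 AH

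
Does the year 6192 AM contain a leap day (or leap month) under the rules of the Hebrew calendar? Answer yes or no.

yes

Hebrew year 6192 is year 17 of its 19-year Metonic cycle; leap years are at positions 3, 6, 8, 11, 14, 17, 19, so it is a leap year (13 months).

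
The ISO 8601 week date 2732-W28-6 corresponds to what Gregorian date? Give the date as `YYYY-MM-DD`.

2732-07-16

ISO week 1 of 2732 is the week containing the first Thursday of 2732.
Week 28, day 6 (Saturday) lands on 2732-07-16.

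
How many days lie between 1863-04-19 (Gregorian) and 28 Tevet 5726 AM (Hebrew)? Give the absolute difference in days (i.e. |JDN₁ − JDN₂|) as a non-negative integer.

JDN of the first date = 2401615.
JDN of the second date = 2439146.
|2439146 − 2401615| = 37531.

37531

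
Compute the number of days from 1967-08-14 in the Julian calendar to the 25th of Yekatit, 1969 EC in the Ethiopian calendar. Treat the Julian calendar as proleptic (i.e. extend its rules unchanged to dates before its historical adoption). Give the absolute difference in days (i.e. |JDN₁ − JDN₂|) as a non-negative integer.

JDN of the first date = 2439730.
JDN of the second date = 2443207.
|2443207 − 2439730| = 3477.

3477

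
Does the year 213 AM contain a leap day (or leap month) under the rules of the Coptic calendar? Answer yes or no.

no

213 mod 4 = 1; in the Coptic calendar a year is leap when year mod 4 = 3, so it is a common year.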